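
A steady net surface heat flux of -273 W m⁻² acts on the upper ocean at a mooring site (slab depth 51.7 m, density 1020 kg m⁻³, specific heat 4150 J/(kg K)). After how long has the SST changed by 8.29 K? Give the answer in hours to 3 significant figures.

1850 hours

Areal heat capacity C = ρ c_p D = 1020 × 4150 × 51.7 = 2.19×10^8 J m⁻² K⁻¹.
Time required: Δt = C ΔT / F = 2.19×10^8 × -8.29 / -273 = 6.65×10^6 s.
In hours: 6.65×10^6 s / (3600 s/hour) = 1850 hours.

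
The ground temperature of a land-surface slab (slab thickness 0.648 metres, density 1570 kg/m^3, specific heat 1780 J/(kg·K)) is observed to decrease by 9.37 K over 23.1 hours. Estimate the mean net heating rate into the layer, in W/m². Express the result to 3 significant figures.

-204

Areal heat capacity C = ρ c_p D = 1570 × 1780 × 0.648 = 1.81×10^6 J m⁻² K⁻¹.
Required heat per unit area: Q = C ΔT = 1.81×10^6 × -9.37 = -1.70×10^7 J/m².
Flux F = Q / Δt = -1.70×10^7 / 83200 s = -204 W/m².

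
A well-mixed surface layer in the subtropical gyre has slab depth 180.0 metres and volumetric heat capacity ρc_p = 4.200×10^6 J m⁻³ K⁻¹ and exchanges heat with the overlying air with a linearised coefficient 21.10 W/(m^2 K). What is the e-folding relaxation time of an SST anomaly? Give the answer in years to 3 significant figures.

1.14 years

Areal heat capacity C = ρc_p × D = 4.200×10^6 × 180.0 = 7.56×10^8 J m⁻² K⁻¹.
Relaxation time τ = C / λ = 7.56×10^8 / 21.10 = 3.58×10^7 s.
In years: 3.58×10^7 s / (3.156×10^7 s/year) = 1.14 years.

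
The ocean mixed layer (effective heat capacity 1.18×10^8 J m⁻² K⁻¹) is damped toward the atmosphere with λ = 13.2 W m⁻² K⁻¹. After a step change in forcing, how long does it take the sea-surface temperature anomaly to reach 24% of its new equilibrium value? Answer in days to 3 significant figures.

Areal heat capacity C = 1.18×10^8 J m⁻² K⁻¹ (given).
τ = C / λ = 1.18×10^8 / 13.2 = 8.94×10^6 s.
Fraction reached: 1 − e^(−t/τ) = 0.24 ⇒ t = −τ ln(1 − 0.24) = τ × 0.274.
t = 2.45×10^6 s = 28.4 days.

28.4 days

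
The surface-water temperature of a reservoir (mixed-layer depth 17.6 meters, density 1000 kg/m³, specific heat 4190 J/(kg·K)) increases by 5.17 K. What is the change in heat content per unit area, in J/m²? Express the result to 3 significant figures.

Areal heat capacity C = ρ c_p D = 1000 × 4190 × 17.6 = 7.37×10^7 J m⁻² K⁻¹.
ΔQ = C ΔT = 7.37×10^7 × 5.17 = 3.81×10^8 J/m².

3.81×10^8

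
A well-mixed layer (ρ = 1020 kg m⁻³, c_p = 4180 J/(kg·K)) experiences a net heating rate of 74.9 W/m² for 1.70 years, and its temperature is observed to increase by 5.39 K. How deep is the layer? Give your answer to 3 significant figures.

175 m

Heat input Q = F Δt = 74.9 × 5.36×10^7 s = 4.02×10^9 J/m².
Required areal heat capacity C = Q / ΔT = 7.45×10^8 J/(m²·K).
Depth D = C / (ρ c_p) = 7.45×10^8 / (1020 × 4180) = 175 m.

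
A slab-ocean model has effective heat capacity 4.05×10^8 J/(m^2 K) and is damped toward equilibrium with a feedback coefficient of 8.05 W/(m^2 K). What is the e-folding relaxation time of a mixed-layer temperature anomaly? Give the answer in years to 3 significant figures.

1.59 years

Areal heat capacity C = 4.05×10^8 J/(m^2 K) (given).
Relaxation time τ = C / λ = 4.05×10^8 / 8.05 = 5.03×10^7 s.
In years: 5.03×10^7 s / (3.156×10^7 s/year) = 1.59 years.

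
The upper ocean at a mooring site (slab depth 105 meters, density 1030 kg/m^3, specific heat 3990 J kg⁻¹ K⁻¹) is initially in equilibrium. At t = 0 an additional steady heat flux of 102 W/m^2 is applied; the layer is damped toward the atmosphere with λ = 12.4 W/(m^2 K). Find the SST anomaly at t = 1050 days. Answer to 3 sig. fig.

Areal heat capacity C = ρ c_p D = 1030 × 3990 × 105 = 4.32×10^8 J/(m^2 K).
τ = C / λ = 4.32×10^8 / 12.4 = 3.48×10^7 s.
Equilibrium anomaly ΔT_eq = F / λ = 102 / 12.4 = 8.23 K.
t = 1050 days = 9.07×10^7 s, so t/τ = 2.61.
ΔT(t) = ΔT_eq (1 − e^(−t/τ)) = 8.23 × (1 − e^−2.61) = 7.62 K.

7.62 K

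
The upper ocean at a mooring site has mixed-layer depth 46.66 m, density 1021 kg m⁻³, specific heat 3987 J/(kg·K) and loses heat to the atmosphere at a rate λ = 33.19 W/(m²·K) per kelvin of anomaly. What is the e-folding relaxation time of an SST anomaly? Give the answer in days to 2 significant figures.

Areal heat capacity C = ρ c_p D = 1021 × 3987 × 46.66 = 1.90×10^8 J/(m^2 K).
Relaxation time τ = C / λ = 1.90×10^8 / 33.19 = 5.72×10^6 s.
In days: 5.72×10^6 s / (86400 s/day) = 66.2 days.

66 days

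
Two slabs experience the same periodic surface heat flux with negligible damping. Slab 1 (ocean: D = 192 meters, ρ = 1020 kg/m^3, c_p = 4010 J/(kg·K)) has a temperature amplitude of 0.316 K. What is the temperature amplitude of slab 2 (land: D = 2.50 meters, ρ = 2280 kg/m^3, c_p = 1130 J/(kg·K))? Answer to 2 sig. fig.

C_ocean = 7.85×10^8 J/(m²·K); C_land = 6.44×10^6 J/(m²·K).
A ∝ 1/C ⇒ A_land = A_ocean × C_ocean/C_land = 0.316 × 122 = 38.5 K.

39 K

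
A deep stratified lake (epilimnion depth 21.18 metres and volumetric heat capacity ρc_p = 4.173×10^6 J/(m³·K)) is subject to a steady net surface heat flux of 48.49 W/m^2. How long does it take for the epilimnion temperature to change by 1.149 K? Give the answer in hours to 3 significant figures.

582 hours

Areal heat capacity C = ρc_p × D = 4.173×10^6 × 21.18 = 8.84×10^7 J/(m²·K).
Time required: Δt = C ΔT / F = 8.84×10^7 × 1.149 / 48.49 = 2.09×10^6 s.
In hours: 2.09×10^6 s / (3600 s/hour) = 582 hours.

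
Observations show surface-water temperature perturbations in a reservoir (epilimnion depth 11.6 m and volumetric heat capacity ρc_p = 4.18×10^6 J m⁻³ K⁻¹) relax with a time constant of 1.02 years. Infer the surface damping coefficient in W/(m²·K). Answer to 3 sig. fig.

1.51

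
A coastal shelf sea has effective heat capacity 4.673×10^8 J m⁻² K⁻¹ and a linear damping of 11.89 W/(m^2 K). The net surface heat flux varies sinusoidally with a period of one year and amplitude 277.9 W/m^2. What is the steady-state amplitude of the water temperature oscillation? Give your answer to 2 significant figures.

3.0 K

Areal heat capacity C = 4.673×10^8 J m⁻² K⁻¹ (given).
Angular frequency ω = 2π / T = 2π / 3.15×10^7 s = 1.99×10^-7 s⁻¹.
√((Cω)² + λ²) = √((93.1)² + 11.89²) = 93.9 W/(m²·K).
Amplitude A = F₀ / √((Cω)²+λ²) = 277.9 / 93.9 = 2.96 K.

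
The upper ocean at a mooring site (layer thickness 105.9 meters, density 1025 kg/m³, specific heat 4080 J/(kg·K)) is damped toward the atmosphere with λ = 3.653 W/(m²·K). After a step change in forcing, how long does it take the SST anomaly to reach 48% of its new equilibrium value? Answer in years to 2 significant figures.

Areal heat capacity C = ρ c_p D = 1025 × 4080 × 105.9 = 4.43×10^8 J m⁻² K⁻¹.
τ = C / λ = 4.43×10^8 / 3.653 = 1.21×10^8 s.
Fraction reached: 1 − e^(−t/τ) = 0.48 ⇒ t = −τ ln(1 − 0.48) = τ × 0.654.
t = 7.93×10^7 s = 2.51 years.

2.5 years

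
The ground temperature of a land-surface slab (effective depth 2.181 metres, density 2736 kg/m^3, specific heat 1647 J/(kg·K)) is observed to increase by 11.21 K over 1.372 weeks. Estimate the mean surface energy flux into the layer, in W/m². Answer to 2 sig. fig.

130

Areal heat capacity C = ρ c_p D = 2736 × 1647 × 2.181 = 9.83×10^6 J m⁻² K⁻¹.
Required heat per unit area: Q = C ΔT = 9.83×10^6 × 11.21 = 1.10×10^8 J/m².
Flux F = Q / Δt = 1.10×10^8 / 8.30×10^5 s = 133 W/m².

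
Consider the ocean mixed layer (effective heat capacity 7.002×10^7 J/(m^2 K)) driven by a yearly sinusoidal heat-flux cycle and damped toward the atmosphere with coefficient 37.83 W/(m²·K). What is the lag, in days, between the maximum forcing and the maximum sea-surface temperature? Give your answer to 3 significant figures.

20.5 days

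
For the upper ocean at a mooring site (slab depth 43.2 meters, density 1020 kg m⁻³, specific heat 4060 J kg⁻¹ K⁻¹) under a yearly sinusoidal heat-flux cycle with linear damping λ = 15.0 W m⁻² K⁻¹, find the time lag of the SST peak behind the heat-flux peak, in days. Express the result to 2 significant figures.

Areal heat capacity C = ρ c_p D = 1020 × 4060 × 43.2 = 1.79×10^8 J/(m^2 K).
ω = 2π / 3.15×10^7 s = 1.99×10^-7 s⁻¹.
Phase lag φ = arctan(Cω/λ) = arctan(35.6/15.0) = 1.17 rad.
Time lag = φ / ω = 1.17 / 1.99×10^-7 = 5.88×10^6 s = 68.1 days.

68 days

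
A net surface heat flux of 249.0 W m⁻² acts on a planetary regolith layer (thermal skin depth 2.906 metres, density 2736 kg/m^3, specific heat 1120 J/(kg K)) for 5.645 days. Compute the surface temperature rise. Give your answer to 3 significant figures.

Areal heat capacity C = ρ c_p D = 2736 × 1120 × 2.906 = 8.90×10^6 J/(m^2 K).
Net heat input Q = F Δt = 249.0 × (5.645 days × 86400 s/day) = 1.21×10^8 J/m².
ΔT = Q / C = 1.21×10^8 / 8.90×10^6 = 13.6 K.

13.6 K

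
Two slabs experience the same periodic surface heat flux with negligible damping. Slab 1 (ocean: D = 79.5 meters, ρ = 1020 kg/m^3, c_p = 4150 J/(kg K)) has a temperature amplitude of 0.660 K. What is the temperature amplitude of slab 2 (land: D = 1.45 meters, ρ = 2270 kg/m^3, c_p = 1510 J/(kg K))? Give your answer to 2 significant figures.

C_ocean = 3.37×10^8 J/(m²·K); C_land = 4.97×10^6 J/(m²·K).
A ∝ 1/C ⇒ A_land = A_ocean × C_ocean/C_land = 0.660 × 67.7 = 44.7 K.

45 K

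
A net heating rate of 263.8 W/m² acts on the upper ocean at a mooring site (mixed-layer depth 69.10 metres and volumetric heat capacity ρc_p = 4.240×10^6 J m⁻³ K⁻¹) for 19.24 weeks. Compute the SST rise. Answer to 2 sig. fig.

Areal heat capacity C = ρc_p × D = 4.240×10^6 × 69.10 = 2.93×10^8 J m⁻² K⁻¹.
Net heat input Q = F Δt = 263.8 × (19.24 weeks × 6.048×10^5 s/week) = 3.07×10^9 J/m².
ΔT = Q / C = 3.07×10^9 / 2.93×10^8 = 10.5 K.

10 K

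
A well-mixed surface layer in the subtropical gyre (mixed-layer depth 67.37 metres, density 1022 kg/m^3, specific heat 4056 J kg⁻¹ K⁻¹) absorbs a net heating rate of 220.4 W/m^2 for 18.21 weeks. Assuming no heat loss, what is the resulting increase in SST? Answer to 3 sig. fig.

8.69 K

Areal heat capacity C = ρ c_p D = 1022 × 4056 × 67.37 = 2.79×10^8 J m⁻² K⁻¹.
Net heat input Q = F Δt = 220.4 × (18.21 weeks × 6.048×10^5 s/week) = 2.43×10^9 J/m².
ΔT = Q / C = 2.43×10^9 / 2.79×10^8 = 8.69 K.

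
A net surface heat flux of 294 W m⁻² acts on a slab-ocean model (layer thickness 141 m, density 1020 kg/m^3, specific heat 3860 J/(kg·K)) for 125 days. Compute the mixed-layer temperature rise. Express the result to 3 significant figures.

5.72 K

Areal heat capacity C = ρ c_p D = 1020 × 3860 × 141 = 5.55×10^8 J/(m²·K).
Net heat input Q = F Δt = 294 × (125 days × 86400 s/day) = 3.18×10^9 J/m².
ΔT = Q / C = 3.18×10^9 / 5.55×10^8 = 5.72 K.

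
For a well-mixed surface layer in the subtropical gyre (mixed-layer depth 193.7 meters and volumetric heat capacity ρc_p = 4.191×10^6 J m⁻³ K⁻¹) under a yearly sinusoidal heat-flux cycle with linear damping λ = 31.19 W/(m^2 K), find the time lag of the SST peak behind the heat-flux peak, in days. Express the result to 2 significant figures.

Areal heat capacity C = ρc_p × D = 4.191×10^6 × 193.7 = 8.12×10^8 J/(m²·K).
ω = 2π / 3.15×10^7 s = 1.99×10^-7 s⁻¹.
Phase lag φ = arctan(Cω/λ) = arctan(162/31.19) = 1.38 rad.
Time lag = φ / ω = 1.38 / 1.99×10^-7 = 6.93×10^6 s = 80.2 days.

80 days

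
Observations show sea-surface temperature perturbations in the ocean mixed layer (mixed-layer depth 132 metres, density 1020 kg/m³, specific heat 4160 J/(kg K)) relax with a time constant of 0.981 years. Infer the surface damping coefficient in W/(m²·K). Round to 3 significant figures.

Areal heat capacity C = ρ c_p D = 1020 × 4160 × 132 = 5.60×10^8 J m⁻² K⁻¹.
τ = 0.981 years = 3.10×10^7 s.
λ = C / τ = 5.60×10^8 / 3.10×10^7 = 18.1 W/(m²·K).

18.1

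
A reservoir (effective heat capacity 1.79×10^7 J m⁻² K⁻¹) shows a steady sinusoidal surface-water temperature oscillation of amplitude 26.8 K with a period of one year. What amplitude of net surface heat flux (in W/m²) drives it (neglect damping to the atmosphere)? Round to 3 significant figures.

95.6

Areal heat capacity C = 1.79×10^7 J m⁻² K⁻¹ (given).
ω = 2π / 3.15×10^7 s = 1.99×10^-7 s⁻¹.
Cω = 1.79×10^7 × 1.99×10^-7 = 3.57 W/(m²·K).
F₀ = A × Cω = 26.8 × 3.57 = 95.6 W/m².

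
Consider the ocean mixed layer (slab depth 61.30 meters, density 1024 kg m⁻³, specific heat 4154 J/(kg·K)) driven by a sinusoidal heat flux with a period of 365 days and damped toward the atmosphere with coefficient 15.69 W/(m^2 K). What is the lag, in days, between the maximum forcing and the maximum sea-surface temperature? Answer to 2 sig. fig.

74 days

Areal heat capacity C = ρ c_p D = 1024 × 4154 × 61.30 = 2.61×10^8 J/(m^2 K).
ω = 2π / 3.15×10^7 s = 1.99×10^-7 s⁻¹.
Phase lag φ = arctan(Cω/λ) = arctan(52.0/15.69) = 1.28 rad.
Time lag = φ / ω = 1.28 / 1.99×10^-7 = 6.41×10^6 s = 74.2 days.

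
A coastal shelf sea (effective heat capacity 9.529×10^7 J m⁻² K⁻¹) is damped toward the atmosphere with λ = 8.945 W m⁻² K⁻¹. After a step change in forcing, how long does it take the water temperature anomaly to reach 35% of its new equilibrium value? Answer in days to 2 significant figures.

53 days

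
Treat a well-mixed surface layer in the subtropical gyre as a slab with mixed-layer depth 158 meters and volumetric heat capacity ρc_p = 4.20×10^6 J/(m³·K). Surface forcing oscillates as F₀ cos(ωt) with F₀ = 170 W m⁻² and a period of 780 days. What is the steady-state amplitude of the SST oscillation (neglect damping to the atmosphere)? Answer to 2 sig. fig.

Areal heat capacity C = ρc_p × D = 4.20×10^6 × 158 = 6.64×10^8 J/(m²·K).
Angular frequency ω = 2π / T = 2π / 6.74×10^7 s = 9.32×10^-8 s⁻¹.
Cω = 6.64×10^8 × 9.32×10^-8 = 61.9 W/(m²·K).
Amplitude A = F₀ / (Cω) = 170 / 61.9 = 2.75 K.

2.7 K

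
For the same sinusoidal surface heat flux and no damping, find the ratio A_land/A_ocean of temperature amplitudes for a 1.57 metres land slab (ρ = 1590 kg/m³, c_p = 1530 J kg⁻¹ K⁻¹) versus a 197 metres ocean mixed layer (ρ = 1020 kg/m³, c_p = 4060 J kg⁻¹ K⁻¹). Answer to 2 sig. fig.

210

C_ocean = 1020 × 4060 × 197 = 8.16×10^8 J/(m²·K).
C_land = 1590 × 1530 × 1.57 = 3.82×10^6 J/(m²·K).
Undamped amplitude ∝ 1/C, so A_land/A_ocean = C_ocean/C_land = 214.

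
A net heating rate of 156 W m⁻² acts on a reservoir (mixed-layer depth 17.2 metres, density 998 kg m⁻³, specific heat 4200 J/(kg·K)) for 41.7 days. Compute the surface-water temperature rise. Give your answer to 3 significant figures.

7.80 K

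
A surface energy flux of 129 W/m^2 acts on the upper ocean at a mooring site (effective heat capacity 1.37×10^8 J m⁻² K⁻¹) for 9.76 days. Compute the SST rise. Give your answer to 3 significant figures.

Areal heat capacity C = 1.37×10^8 J m⁻² K⁻¹ (given).
Net heat input Q = F Δt = 129 × (9.76 days × 86400 s/day) = 1.09×10^8 J/m².
ΔT = Q / C = 1.09×10^8 / 1.37×10^8 = 0.794 K.

0.794 K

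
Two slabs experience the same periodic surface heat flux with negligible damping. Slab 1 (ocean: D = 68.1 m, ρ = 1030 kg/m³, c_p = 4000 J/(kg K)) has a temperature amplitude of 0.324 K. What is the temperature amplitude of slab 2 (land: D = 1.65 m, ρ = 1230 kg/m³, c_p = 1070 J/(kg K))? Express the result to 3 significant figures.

41.9 K

C_ocean = 2.81×10^8 J/(m²·K); C_land = 2.17×10^6 J/(m²·K).
A ∝ 1/C ⇒ A_land = A_ocean × C_ocean/C_land = 0.324 × 129 = 41.9 K.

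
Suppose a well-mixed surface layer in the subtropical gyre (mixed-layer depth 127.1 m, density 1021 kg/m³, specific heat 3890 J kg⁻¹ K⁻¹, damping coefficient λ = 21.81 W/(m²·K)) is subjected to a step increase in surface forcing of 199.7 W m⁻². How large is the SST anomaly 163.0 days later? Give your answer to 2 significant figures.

Areal heat capacity C = ρ c_p D = 1021 × 3890 × 127.1 = 5.05×10^8 J/(m^2 K).
τ = C / λ = 5.05×10^8 / 21.81 = 2.31×10^7 s.
Equilibrium anomaly ΔT_eq = F / λ = 199.7 / 21.81 = 9.16 K.
t = 163.0 days = 1.41×10^7 s, so t/τ = 0.608.
ΔT(t) = ΔT_eq (1 − e^(−t/τ)) = 9.16 × (1 − e^−0.608) = 4.17 K.

4.2 K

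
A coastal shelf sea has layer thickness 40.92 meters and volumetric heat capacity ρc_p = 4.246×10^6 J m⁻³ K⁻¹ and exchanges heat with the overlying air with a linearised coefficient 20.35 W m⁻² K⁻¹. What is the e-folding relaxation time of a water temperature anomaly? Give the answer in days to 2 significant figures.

Areal heat capacity C = ρc_p × D = 4.246×10^6 × 40.92 = 1.74×10^8 J/(m²·K).
Relaxation time τ = C / λ = 1.74×10^8 / 20.35 = 8.54×10^6 s.
In days: 8.54×10^6 s / (86400 s/day) = 98.8 days.

99 days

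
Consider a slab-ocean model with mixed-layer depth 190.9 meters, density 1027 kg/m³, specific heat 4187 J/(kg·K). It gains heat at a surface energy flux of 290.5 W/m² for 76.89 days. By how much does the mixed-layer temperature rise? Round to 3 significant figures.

2.35 K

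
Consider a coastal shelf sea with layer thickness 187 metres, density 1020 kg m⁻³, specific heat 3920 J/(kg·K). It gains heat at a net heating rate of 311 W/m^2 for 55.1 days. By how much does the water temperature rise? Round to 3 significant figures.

1.98 K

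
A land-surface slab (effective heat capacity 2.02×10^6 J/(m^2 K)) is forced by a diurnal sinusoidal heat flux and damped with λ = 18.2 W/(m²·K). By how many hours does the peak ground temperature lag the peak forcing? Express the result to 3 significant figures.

Areal heat capacity C = 2.02×10^6 J/(m^2 K) (given).
ω = 2π / 86400 s = 7.27×10^-5 s⁻¹.
Phase lag φ = arctan(Cω/λ) = arctan(147/18.2) = 1.45 rad.
Time lag = φ / ω = 1.45 / 7.27×10^-5 = 19900 s = 5.53 hours.

5.53 hours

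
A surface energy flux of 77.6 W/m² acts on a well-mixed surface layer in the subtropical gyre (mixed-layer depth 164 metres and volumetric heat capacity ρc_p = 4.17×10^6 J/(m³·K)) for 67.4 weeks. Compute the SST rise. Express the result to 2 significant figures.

4.6 K

Areal heat capacity C = ρc_p × D = 4.17×10^6 × 164 = 6.84×10^8 J/(m^2 K).
Net heat input Q = F Δt = 77.6 × (67.4 weeks × 6.048×10^5 s/week) = 3.16×10^9 J/m².
ΔT = Q / C = 3.16×10^9 / 6.84×10^8 = 4.63 K.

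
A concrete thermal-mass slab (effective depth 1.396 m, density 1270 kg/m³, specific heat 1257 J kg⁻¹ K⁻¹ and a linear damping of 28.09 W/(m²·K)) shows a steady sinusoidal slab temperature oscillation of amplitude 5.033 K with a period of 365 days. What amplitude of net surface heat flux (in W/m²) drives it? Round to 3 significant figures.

141

Areal heat capacity C = ρ c_p D = 1270 × 1257 × 1.396 = 2.23×10^6 J/(m²·K).
ω = 2π / 3.15×10^7 s = 1.99×10^-7 s⁻¹.
√((Cω)² + λ²) = √((0.444)² + 28.09²) = 28.1 W/(m²·K).
F₀ = A × √((Cω)²+λ²) = 5.033 × 28.1 = 141 W/m².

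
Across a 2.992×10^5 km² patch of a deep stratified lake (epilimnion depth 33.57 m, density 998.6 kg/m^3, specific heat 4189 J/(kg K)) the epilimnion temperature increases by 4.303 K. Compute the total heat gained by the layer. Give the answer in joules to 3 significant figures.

Areal heat capacity C = ρ c_p D = 998.6 × 4189 × 33.57 = 1.40×10^8 J/(m²·K).
Heat per unit area: q = C ΔT = 1.40×10^8 × 4.303 = 6.04×10^8 J/m².
Total heat: Q = q × A = 6.04×10^8 × (2.992×10^5 × 10⁶ m²) = 1.81×10^20 J.

1.81×10^20 J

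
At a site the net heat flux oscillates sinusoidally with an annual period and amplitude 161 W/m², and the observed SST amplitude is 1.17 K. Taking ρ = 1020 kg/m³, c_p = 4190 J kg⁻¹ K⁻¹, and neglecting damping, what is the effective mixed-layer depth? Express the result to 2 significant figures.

ω = 2π / 3.15×10^7 s = 1.99×10^-7 s⁻¹.
Required C = F₀ / (A ω) = 161 / (1.17 × 1.99×10^-7) = 6.91×10^8 J/(m²·K).
D = C / (ρ c_p) = 6.91×10^8 / (1020 × 4190) = 162 m.

160 m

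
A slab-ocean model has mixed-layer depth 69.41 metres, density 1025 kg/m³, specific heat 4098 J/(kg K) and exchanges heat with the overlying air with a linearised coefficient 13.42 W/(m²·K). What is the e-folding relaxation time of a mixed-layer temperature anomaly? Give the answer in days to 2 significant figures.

Areal heat capacity C = ρ c_p D = 1025 × 4098 × 69.41 = 2.92×10^8 J m⁻² K⁻¹.
Relaxation time τ = C / λ = 2.92×10^8 / 13.42 = 2.17×10^7 s.
In days: 2.17×10^7 s / (86400 s/day) = 251 days.

250 days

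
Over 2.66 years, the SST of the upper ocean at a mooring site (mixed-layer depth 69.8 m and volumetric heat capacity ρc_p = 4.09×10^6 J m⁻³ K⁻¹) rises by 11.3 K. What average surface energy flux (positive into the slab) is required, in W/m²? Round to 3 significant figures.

38.4

Areal heat capacity C = ρc_p × D = 4.09×10^6 × 69.8 = 2.85×10^8 J/(m^2 K).
Required heat per unit area: Q = C ΔT = 2.85×10^8 × 11.3 = 3.23×10^9 J/m².
Flux F = Q / Δt = 3.23×10^9 / 8.39×10^7 s = 38.4 W/m².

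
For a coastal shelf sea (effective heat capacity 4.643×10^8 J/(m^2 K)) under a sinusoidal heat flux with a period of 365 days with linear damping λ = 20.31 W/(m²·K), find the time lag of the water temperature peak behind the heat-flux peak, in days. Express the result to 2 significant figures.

Areal heat capacity C = 4.643×10^8 J/(m^2 K) (given).
ω = 2π / 3.15×10^7 s = 1.99×10^-7 s⁻¹.
Phase lag φ = arctan(Cω/λ) = arctan(92.5/20.31) = 1.35 rad.
Time lag = φ / ω = 1.35 / 1.99×10^-7 = 6.80×10^6 s = 78.7 days.

79 days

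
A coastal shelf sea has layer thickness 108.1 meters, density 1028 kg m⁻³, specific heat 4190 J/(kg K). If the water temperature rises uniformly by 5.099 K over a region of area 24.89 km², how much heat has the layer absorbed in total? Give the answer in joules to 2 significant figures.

5.9×10^16 J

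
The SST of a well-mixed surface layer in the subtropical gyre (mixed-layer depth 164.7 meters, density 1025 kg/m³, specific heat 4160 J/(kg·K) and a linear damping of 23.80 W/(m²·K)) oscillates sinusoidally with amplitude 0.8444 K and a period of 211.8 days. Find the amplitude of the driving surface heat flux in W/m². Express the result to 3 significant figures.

205

Areal heat capacity C = ρ c_p D = 1025 × 4160 × 164.7 = 7.02×10^8 J/(m²·K).
ω = 2π / 1.83×10^7 s = 3.43×10^-7 s⁻¹.
√((Cω)² + λ²) = √((241)² + 23.80²) = 242 W/(m²·K).
F₀ = A × √((Cω)²+λ²) = 0.8444 × 242 = 205 W/m².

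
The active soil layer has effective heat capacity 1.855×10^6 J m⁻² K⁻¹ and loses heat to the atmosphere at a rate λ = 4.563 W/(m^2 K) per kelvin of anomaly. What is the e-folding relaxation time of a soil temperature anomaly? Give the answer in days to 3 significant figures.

Areal heat capacity C = 1.855×10^6 J m⁻² K⁻¹ (given).
Relaxation time τ = C / λ = 1.86×10^6 / 4.563 = 4.07×10^5 s.
In days: 4.07×10^5 s / (86400 s/day) = 4.71 days.

4.71 days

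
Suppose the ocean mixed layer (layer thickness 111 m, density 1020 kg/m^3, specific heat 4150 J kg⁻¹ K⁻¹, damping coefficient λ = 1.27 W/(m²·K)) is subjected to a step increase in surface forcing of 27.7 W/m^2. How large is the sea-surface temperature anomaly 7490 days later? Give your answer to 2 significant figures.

Areal heat capacity C = ρ c_p D = 1020 × 4150 × 111 = 4.70×10^8 J/(m^2 K).
τ = C / λ = 4.70×10^8 / 1.27 = 3.70×10^8 s.
Equilibrium anomaly ΔT_eq = F / λ = 27.7 / 1.27 = 21.8 K.
t = 7490 days = 6.47×10^8 s, so t/τ = 1.75.
ΔT(t) = ΔT_eq (1 − e^(−t/τ)) = 21.8 × (1 − e^−1.75) = 18.0 K.

18 K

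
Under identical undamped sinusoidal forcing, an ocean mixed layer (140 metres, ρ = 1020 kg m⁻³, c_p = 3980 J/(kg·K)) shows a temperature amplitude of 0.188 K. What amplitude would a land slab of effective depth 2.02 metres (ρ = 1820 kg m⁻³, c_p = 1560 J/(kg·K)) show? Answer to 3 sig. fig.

18.6 K

C_ocean = 5.68×10^8 J/(m²·K); C_land = 5.74×10^6 J/(m²·K).
A ∝ 1/C ⇒ A_land = A_ocean × C_ocean/C_land = 0.188 × 99.1 = 18.6 K.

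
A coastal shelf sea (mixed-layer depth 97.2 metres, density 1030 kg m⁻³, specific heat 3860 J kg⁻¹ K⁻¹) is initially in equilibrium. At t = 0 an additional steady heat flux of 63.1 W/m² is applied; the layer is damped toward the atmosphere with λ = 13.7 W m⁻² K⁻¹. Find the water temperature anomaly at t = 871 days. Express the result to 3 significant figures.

Areal heat capacity C = ρ c_p D = 1030 × 3860 × 97.2 = 3.86×10^8 J/(m^2 K).
τ = C / λ = 3.86×10^8 / 13.7 = 2.82×10^7 s.
Equilibrium anomaly ΔT_eq = F / λ = 63.1 / 13.7 = 4.61 K.
t = 871 days = 7.53×10^7 s, so t/τ = 2.67.
ΔT(t) = ΔT_eq (1 − e^(−t/τ)) = 4.61 × (1 − e^−2.67) = 4.29 K.

4.29 K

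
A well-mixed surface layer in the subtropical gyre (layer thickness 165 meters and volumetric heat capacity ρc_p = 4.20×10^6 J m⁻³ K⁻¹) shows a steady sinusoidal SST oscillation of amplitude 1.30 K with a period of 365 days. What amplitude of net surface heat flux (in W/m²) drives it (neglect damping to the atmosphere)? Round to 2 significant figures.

180

Areal heat capacity C = ρc_p × D = 4.20×10^6 × 165 = 6.93×10^8 J/(m^2 K).
ω = 2π / 3.15×10^7 s = 1.99×10^-7 s⁻¹.
Cω = 6.93×10^8 × 1.99×10^-7 = 138 W/(m²·K).
F₀ = A × Cω = 1.30 × 138 = 179 W/m².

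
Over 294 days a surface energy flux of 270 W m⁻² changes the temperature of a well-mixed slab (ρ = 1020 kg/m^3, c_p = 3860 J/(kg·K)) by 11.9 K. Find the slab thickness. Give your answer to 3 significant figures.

Heat input Q = F Δt = 270 × 2.54×10^7 s = 6.86×10^9 J/m².
Required areal heat capacity C = Q / ΔT = 5.76×10^8 J/(m²·K).
Depth D = C / (ρ c_p) = 5.76×10^8 / (1020 × 3860) = 146 m.

146 m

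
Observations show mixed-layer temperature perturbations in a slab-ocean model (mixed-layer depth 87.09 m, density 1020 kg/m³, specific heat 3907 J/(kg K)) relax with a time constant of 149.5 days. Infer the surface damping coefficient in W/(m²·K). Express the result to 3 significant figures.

26.9

Areal heat capacity C = ρ c_p D = 1020 × 3907 × 87.09 = 3.47×10^8 J/(m²·K).
τ = 149.5 days = 1.29×10^7 s.
λ = C / τ = 3.47×10^8 / 1.29×10^7 = 26.9 W/(m²·K).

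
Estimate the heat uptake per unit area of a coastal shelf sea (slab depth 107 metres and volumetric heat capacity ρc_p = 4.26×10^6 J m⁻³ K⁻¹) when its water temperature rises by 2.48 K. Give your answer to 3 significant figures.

1.13×10^9

Areal heat capacity C = ρc_p × D = 4.26×10^6 × 107 = 4.56×10^8 J/(m²·K).
ΔQ = C ΔT = 4.56×10^8 × 2.48 = 1.13×10^9 J/m².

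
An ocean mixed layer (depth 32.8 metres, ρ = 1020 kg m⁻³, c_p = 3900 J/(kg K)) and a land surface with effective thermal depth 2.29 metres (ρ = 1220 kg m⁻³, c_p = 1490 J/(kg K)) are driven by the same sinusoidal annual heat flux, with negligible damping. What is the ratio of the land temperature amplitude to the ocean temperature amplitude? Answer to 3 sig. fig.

31.3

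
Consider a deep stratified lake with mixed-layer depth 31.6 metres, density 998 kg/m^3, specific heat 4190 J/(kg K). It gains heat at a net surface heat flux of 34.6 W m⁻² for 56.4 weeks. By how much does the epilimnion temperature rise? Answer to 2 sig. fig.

8.9 K

Areal heat capacity C = ρ c_p D = 998 × 4190 × 31.6 = 1.32×10^8 J/(m²·K).
Net heat input Q = F Δt = 34.6 × (56.4 weeks × 6.048×10^5 s/week) = 1.18×10^9 J/m².
ΔT = Q / C = 1.18×10^9 / 1.32×10^8 = 8.93 K.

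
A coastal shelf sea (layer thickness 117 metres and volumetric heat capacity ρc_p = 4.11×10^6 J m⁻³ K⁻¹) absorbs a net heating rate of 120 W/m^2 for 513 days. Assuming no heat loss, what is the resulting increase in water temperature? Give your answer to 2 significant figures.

11 K

Areal heat capacity C = ρc_p × D = 4.11×10^6 × 117 = 4.81×10^8 J/(m^2 K).
Net heat input Q = F Δt = 120 × (513 days × 86400 s/day) = 5.32×10^9 J/m².
ΔT = Q / C = 5.32×10^9 / 4.81×10^8 = 11.1 K.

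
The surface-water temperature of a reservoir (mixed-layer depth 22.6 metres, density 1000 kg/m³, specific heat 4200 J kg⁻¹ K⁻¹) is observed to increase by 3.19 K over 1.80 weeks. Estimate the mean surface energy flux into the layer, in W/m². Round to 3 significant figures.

278

Areal heat capacity C = ρ c_p D = 1000 × 4200 × 22.6 = 9.49×10^7 J m⁻² K⁻¹.
Required heat per unit area: Q = C ΔT = 9.49×10^7 × 3.19 = 3.03×10^8 J/m².
Flux F = Q / Δt = 3.03×10^8 / 1.09×10^6 s = 278 W/m².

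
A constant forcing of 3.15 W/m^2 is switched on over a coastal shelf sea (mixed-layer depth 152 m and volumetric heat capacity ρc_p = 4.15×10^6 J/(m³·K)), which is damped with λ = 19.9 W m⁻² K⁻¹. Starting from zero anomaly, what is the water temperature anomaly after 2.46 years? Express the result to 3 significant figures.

0.145 K

Areal heat capacity C = ρc_p × D = 4.15×10^6 × 152 = 6.31×10^8 J m⁻² K⁻¹.
τ = C / λ = 6.31×10^8 / 19.9 = 3.17×10^7 s.
Equilibrium anomaly ΔT_eq = F / λ = 3.15 / 19.9 = 0.158 K.
t = 2.46 years = 7.76×10^7 s, so t/τ = 2.45.
ΔT(t) = ΔT_eq (1 − e^(−t/τ)) = 0.158 × (1 − e^−2.45) = 0.145 K.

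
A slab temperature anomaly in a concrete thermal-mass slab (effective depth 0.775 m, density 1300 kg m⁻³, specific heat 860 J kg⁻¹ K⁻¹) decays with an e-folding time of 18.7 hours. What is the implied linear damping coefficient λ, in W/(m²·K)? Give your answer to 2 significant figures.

13

Areal heat capacity C = ρ c_p D = 1300 × 860 × 0.775 = 8.66×10^5 J/(m^2 K).
τ = 18.7 hours = 67300 s.
λ = C / τ = 8.66×10^5 / 67300 = 12.9 W/(m²·K).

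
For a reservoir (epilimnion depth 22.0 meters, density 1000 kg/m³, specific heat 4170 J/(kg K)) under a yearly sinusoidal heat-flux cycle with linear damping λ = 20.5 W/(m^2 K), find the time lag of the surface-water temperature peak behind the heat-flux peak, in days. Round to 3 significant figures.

42.3 days

Areal heat capacity C = ρ c_p D = 1000 × 4170 × 22.0 = 9.17×10^7 J/(m²·K).
ω = 2π / 3.15×10^7 s = 1.99×10^-7 s⁻¹.
Phase lag φ = arctan(Cω/λ) = arctan(18.3/20.5) = 0.728 rad.
Time lag = φ / ω = 0.728 / 1.99×10^-7 = 3.65×10^6 s = 42.3 days.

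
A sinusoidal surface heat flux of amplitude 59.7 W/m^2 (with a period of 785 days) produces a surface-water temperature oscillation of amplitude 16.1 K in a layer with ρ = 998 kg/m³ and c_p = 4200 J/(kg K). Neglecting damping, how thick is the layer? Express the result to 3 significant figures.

ω = 2π / 6.78×10^7 s = 9.26×10^-8 s⁻¹.
Required C = F₀ / (A ω) = 59.7 / (16.1 × 9.26×10^-8) = 4.00×10^7 J/(m²·K).
D = C / (ρ c_p) = 4.00×10^7 / (998 × 4200) = 9.55 m.

9.55 m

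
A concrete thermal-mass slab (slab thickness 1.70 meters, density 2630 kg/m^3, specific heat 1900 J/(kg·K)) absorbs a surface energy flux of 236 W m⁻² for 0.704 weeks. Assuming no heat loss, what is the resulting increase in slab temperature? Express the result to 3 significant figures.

Areal heat capacity C = ρ c_p D = 2630 × 1900 × 1.70 = 8.49×10^6 J m⁻² K⁻¹.
Net heat input Q = F Δt = 236 × (0.704 weeks × 6.048×10^5 s/week) = 1.00×10^8 J/m².
ΔT = Q / C = 1.00×10^8 / 8.49×10^6 = 11.8 K.

11.8 K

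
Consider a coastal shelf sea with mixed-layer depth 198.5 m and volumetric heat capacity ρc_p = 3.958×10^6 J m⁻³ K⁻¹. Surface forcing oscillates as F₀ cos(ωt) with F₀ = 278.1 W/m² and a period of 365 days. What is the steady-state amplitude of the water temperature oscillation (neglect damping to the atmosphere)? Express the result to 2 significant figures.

Areal heat capacity C = ρc_p × D = 3.958×10^6 × 198.5 = 7.86×10^8 J m⁻² K⁻¹.
Angular frequency ω = 2π / T = 2π / 3.15×10^7 s = 1.99×10^-7 s⁻¹.
Cω = 7.86×10^8 × 1.99×10^-7 = 157 W/(m²·K).
Amplitude A = F₀ / (Cω) = 278.1 / 157 = 1.78 K.

1.8 K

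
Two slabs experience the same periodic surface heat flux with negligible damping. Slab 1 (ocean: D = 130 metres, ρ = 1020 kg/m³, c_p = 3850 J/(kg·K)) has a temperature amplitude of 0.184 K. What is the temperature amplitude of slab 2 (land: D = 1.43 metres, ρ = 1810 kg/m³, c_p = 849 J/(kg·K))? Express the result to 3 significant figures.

C_ocean = 5.11×10^8 J/(m²·K); C_land = 2.20×10^6 J/(m²·K).
A ∝ 1/C ⇒ A_land = A_ocean × C_ocean/C_land = 0.184 × 232 = 42.7 K.

42.7 K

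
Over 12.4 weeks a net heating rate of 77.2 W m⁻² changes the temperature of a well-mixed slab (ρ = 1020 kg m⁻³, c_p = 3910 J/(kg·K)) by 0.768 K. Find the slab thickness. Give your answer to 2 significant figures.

190 m

Heat input Q = F Δt = 77.2 × 7.50×10^6 s = 5.79×10^8 J/m².
Required areal heat capacity C = Q / ΔT = 7.54×10^8 J/(m²·K).
Depth D = C / (ρ c_p) = 7.54×10^8 / (1020 × 3910) = 189 m.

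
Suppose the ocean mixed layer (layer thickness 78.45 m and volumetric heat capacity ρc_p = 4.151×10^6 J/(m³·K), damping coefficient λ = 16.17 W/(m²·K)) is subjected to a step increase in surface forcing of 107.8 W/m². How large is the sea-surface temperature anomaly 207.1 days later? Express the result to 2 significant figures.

3.9 K

Areal heat capacity C = ρc_p × D = 4.151×10^6 × 78.45 = 3.26×10^8 J/(m²·K).
τ = C / λ = 3.26×10^8 / 16.17 = 2.01×10^7 s.
Equilibrium anomaly ΔT_eq = F / λ = 107.8 / 16.17 = 6.67 K.
t = 207.1 days = 1.79×10^7 s, so t/τ = 0.889.
ΔT(t) = ΔT_eq (1 − e^(−t/τ)) = 6.67 × (1 − e^−0.889) = 3.92 K.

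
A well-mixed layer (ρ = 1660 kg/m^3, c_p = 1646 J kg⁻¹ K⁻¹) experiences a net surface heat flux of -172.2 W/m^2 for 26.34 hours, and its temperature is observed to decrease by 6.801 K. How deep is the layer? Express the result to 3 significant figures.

Heat input Q = F Δt = -172.2 × 94800 s = -1.63×10^7 J/m².
Required areal heat capacity C = Q / ΔT = 2.40×10^6 J/(m²·K).
Depth D = C / (ρ c_p) = 2.40×10^6 / (1660 × 1646) = 0.879 m.

0.879 m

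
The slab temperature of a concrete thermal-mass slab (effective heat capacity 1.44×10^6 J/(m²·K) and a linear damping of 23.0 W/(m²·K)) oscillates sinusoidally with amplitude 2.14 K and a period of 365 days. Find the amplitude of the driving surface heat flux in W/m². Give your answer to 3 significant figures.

49.2

Areal heat capacity C = 1.44×10^6 J/(m²·K) (given).
ω = 2π / 3.15×10^7 s = 1.99×10^-7 s⁻¹.
√((Cω)² + λ²) = √((0.287)² + 23.0²) = 23.0 W/(m²·K).
F₀ = A × √((Cω)²+λ²) = 2.14 × 23.0 = 49.2 W/m².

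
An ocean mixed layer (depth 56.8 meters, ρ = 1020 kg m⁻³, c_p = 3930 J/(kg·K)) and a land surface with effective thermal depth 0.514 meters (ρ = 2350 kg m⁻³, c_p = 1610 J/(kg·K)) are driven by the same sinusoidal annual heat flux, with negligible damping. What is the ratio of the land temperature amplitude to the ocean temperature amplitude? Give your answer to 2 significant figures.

C_ocean = 1020 × 3930 × 56.8 = 2.28×10^8 J/(m²·K).
C_land = 2350 × 1610 × 0.514 = 1.94×10^6 J/(m²·K).
Undamped amplitude ∝ 1/C, so A_land/A_ocean = C_ocean/C_land = 117.

120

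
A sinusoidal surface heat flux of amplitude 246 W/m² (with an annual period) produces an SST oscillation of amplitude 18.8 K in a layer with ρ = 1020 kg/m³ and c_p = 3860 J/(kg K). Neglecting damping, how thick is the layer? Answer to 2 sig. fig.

ω = 2π / 3.15×10^7 s = 1.99×10^-7 s⁻¹.
Required C = F₀ / (A ω) = 246 / (18.8 × 1.99×10^-7) = 6.57×10^7 J/(m²·K).
D = C / (ρ c_p) = 6.57×10^7 / (1020 × 3860) = 16.7 m.

17 m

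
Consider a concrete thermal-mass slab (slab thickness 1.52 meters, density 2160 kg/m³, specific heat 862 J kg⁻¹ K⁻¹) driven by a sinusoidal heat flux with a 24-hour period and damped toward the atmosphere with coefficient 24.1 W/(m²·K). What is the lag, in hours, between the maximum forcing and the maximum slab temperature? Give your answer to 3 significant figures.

5.55 hours

Areal heat capacity C = ρ c_p D = 2160 × 862 × 1.52 = 2.83×10^6 J m⁻² K⁻¹.
ω = 2π / 86400 s = 7.27×10^-5 s⁻¹.
Phase lag φ = arctan(Cω/λ) = arctan(206/24.1) = 1.45 rad.
Time lag = φ / ω = 1.45 / 7.27×10^-5 = 20000 s = 5.55 hours.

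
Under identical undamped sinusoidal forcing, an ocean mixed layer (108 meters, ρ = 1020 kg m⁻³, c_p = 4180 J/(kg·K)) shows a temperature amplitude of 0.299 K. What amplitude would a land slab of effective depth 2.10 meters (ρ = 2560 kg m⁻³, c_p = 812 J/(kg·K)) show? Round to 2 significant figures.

C_ocean = 4.60×10^8 J/(m²·K); C_land = 4.37×10^6 J/(m²·K).
A ∝ 1/C ⇒ A_land = A_ocean × C_ocean/C_land = 0.299 × 105 = 31.5 K.

32 K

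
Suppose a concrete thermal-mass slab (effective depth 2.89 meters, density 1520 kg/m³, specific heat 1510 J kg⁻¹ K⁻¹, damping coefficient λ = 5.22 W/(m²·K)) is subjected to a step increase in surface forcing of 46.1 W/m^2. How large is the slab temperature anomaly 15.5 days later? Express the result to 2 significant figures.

5.8 K

Areal heat capacity C = ρ c_p D = 1520 × 1510 × 2.89 = 6.63×10^6 J/(m²·K).
τ = C / λ = 6.63×10^6 / 5.22 = 1.27×10^6 s.
Equilibrium anomaly ΔT_eq = F / λ = 46.1 / 5.22 = 8.83 K.
t = 15.5 days = 1.34×10^6 s, so t/τ = 1.05.
ΔT(t) = ΔT_eq (1 − e^(−t/τ)) = 8.83 × (1 − e^−1.05) = 5.75 K.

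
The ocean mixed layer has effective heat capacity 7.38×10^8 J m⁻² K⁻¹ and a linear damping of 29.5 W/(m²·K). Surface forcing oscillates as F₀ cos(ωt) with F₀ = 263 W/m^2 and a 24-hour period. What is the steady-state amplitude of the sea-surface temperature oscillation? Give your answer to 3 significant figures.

Areal heat capacity C = 7.38×10^8 J m⁻² K⁻¹ (given).
Angular frequency ω = 2π / T = 2π / 86400 s = 7.27×10^-5 s⁻¹.
√((Cω)² + λ²) = √((53700)² + 29.5²) = 53700 W/(m²·K).
Amplitude A = F₀ / √((Cω)²+λ²) = 263 / 53700 = 0.00490 K.

0.00490 K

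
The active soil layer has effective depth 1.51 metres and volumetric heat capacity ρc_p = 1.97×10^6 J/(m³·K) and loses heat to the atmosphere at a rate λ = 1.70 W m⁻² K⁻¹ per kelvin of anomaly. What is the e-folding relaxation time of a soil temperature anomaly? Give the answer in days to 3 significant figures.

20.3 days

Areal heat capacity C = ρc_p × D = 1.97×10^6 × 1.51 = 2.97×10^6 J m⁻² K⁻¹.
Relaxation time τ = C / λ = 2.97×10^6 / 1.70 = 1.75×10^6 s.
In days: 1.75×10^6 s / (86400 s/day) = 20.3 days.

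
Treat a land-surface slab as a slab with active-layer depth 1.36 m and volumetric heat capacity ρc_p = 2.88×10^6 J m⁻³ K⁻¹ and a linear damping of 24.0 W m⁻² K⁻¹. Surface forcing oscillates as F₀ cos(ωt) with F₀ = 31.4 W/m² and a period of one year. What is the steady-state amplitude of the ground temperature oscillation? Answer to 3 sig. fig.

Areal heat capacity C = ρc_p × D = 2.88×10^6 × 1.36 = 3.92×10^6 J/(m^2 K).
Angular frequency ω = 2π / T = 2π / 3.15×10^7 s = 1.99×10^-7 s⁻¹.
√((Cω)² + λ²) = √((0.780)² + 24.0²) = 24.0 W/(m²·K).
Amplitude A = F₀ / √((Cω)²+λ²) = 31.4 / 24.0 = 1.31 K.

1.31 K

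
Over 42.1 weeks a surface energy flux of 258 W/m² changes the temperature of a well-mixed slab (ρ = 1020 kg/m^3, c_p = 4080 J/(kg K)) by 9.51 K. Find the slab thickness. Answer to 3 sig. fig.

166 m

Heat input Q = F Δt = 258 × 2.55×10^7 s = 6.57×10^9 J/m².
Required areal heat capacity C = Q / ΔT = 6.91×10^8 J/(m²·K).
Depth D = C / (ρ c_p) = 6.91×10^8 / (1020 × 4080) = 166 m.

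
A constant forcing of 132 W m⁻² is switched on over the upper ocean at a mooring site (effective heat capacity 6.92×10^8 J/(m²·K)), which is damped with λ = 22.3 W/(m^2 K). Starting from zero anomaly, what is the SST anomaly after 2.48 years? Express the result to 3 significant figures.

5.44 K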